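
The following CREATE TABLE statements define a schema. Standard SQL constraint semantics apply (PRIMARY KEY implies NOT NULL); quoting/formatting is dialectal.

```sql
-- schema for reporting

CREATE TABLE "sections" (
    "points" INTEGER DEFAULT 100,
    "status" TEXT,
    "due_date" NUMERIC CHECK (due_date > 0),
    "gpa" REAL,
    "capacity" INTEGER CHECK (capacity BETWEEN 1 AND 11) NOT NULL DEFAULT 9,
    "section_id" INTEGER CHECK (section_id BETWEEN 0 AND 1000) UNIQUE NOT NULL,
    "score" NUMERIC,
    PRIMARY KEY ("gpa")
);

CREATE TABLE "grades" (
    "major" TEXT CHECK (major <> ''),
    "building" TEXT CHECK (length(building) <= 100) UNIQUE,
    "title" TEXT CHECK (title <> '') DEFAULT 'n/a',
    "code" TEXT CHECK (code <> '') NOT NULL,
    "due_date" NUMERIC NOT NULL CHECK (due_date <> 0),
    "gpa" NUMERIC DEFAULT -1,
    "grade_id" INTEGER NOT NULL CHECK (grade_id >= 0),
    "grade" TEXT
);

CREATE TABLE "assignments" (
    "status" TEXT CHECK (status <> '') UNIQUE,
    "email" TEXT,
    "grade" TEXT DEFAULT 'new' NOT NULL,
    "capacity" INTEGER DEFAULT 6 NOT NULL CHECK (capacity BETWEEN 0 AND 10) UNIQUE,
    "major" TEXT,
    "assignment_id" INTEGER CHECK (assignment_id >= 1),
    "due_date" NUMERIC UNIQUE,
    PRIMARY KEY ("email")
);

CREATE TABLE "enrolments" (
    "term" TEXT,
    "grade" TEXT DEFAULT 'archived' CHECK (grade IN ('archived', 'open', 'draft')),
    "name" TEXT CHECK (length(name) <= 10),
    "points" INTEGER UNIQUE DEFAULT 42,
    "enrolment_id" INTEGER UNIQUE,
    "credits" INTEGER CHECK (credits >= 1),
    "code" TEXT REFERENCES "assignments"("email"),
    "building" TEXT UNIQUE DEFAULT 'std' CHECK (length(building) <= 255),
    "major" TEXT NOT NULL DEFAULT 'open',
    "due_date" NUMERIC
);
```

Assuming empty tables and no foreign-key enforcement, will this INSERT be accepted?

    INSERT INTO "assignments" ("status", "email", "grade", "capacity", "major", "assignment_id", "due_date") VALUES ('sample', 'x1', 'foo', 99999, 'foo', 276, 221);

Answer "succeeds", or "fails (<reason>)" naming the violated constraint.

fails (CHECK on capacity)

The value 99999 for capacity violates CHECK (capacity BETWEEN 0 AND 10).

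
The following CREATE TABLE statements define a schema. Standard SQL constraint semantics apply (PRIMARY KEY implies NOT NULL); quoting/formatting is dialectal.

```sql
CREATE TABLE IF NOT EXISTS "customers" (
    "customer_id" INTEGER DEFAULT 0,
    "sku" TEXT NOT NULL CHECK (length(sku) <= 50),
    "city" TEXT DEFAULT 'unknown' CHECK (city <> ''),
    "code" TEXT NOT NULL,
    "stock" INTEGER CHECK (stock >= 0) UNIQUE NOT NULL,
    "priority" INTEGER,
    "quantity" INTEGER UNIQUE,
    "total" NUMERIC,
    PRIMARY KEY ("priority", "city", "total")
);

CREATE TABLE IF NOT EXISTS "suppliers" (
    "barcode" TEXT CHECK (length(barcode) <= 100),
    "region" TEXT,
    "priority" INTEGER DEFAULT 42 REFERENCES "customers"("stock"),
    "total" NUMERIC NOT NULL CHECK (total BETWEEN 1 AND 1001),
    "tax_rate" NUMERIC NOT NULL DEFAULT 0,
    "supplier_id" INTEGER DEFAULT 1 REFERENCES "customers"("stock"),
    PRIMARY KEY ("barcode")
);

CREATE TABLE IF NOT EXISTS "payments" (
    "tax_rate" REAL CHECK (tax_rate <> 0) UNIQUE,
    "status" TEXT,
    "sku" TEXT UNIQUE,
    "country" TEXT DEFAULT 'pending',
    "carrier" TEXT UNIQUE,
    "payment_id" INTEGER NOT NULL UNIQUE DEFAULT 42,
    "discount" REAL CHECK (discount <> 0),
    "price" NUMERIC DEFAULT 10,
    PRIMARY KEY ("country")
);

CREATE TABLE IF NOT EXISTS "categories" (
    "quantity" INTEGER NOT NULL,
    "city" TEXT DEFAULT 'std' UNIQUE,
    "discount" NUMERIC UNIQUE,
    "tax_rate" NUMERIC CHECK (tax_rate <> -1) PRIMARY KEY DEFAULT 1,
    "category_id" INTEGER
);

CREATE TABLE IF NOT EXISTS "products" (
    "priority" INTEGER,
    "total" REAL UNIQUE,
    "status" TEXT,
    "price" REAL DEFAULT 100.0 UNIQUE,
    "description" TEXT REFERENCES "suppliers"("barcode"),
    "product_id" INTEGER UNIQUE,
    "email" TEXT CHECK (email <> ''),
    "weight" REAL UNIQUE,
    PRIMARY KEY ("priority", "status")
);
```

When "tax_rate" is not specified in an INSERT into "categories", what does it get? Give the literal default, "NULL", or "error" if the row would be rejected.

1

tax_rate has an explicit DEFAULT 1.
When the column is omitted from an INSERT, that default is used.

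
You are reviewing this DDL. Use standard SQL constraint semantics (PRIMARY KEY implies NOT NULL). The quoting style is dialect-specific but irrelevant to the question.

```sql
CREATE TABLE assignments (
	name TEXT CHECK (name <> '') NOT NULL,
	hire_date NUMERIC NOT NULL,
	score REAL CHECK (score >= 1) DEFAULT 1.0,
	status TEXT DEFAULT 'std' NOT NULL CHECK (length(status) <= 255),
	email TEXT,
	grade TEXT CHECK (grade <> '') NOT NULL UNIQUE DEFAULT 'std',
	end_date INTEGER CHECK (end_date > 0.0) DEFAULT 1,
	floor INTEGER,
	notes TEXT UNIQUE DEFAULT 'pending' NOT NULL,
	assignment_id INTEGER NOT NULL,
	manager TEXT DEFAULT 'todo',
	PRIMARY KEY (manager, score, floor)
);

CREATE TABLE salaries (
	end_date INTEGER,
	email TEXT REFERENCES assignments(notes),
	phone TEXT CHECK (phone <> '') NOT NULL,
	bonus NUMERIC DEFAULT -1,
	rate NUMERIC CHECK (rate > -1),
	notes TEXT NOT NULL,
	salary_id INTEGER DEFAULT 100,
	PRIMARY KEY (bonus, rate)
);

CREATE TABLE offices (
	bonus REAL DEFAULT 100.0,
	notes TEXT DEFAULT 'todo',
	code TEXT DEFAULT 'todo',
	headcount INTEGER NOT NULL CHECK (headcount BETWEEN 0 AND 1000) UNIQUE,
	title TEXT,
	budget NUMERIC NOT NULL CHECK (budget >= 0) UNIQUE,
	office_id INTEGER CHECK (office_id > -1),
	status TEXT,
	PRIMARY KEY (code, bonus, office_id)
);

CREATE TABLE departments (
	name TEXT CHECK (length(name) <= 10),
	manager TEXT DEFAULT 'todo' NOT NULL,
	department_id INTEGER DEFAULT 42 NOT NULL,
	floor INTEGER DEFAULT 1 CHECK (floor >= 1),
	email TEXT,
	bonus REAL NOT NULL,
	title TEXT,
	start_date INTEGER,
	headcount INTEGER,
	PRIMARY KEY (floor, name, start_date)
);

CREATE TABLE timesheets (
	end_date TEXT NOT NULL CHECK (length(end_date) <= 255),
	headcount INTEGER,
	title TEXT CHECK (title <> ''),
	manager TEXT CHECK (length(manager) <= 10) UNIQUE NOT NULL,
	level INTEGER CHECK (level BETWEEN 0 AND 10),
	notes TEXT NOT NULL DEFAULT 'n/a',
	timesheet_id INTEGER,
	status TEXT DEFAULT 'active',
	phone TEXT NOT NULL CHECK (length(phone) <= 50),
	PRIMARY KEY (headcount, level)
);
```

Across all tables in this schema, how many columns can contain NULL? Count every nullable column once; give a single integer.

assignments: 2 nullable (email, end_date — PK (manager, score, floor) and explicit NOT NULL columns excluded).
salaries: 3 nullable (end_date, email, salary_id — PK (bonus, rate) and explicit NOT NULL columns excluded).
offices: 3 nullable (notes, title, status — PK (code, bonus, office_id) and explicit NOT NULL columns excluded).
departments: 3 nullable (email, title, headcount — PK (floor, name, start_date) and explicit NOT NULL columns excluded).
timesheets: 3 nullable (title, timesheet_id, status — PK (headcount, level) and explicit NOT NULL columns excluded).
Total: 2 + 3 + 3 + 3 + 3 = 14.

14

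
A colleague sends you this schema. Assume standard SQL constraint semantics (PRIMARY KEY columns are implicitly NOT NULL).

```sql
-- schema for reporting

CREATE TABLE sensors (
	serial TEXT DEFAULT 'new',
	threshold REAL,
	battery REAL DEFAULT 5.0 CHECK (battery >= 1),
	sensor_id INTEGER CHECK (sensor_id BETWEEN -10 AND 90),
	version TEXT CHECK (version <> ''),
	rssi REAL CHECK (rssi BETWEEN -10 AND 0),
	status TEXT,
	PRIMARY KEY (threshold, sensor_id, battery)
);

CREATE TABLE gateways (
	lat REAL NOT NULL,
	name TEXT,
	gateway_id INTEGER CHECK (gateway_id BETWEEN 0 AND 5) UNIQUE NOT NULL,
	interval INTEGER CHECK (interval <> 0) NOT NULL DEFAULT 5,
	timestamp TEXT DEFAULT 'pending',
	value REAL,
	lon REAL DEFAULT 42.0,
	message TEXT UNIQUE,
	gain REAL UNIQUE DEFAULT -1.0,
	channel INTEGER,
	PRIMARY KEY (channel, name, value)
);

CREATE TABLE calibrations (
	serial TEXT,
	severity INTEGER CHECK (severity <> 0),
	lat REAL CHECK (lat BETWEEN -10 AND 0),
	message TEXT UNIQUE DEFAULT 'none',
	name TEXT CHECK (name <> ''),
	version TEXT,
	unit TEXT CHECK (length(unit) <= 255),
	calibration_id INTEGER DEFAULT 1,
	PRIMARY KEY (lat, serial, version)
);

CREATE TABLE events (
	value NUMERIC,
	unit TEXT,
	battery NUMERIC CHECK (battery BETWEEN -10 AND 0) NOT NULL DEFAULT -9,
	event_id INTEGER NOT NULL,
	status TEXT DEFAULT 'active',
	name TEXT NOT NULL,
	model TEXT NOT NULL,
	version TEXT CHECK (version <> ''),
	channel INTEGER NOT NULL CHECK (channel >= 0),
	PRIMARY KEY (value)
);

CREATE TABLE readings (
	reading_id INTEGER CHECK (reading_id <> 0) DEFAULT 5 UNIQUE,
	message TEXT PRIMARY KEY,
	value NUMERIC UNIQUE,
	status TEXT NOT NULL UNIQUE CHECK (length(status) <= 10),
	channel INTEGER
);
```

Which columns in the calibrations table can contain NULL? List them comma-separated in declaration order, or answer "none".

- serial: part of the PRIMARY KEY, which implies NOT NULL → not nullable.
- severity: CHECK does not forbid NULL (a CHECK constraint passes when its expression is NULL) → nullable.
- lat: part of the PRIMARY KEY, which implies NOT NULL → not nullable.
- message: UNIQUE does not imply NOT NULL → nullable.
- name: CHECK does not forbid NULL (a CHECK constraint passes when its expression is NULL) → nullable.
- version: part of the PRIMARY KEY, which implies NOT NULL → not nullable.
- unit: CHECK does not forbid NULL (a CHECK constraint passes when its expression is NULL) → nullable.
- calibration_id: DEFAULT only fills an omitted column; an explicit NULL is still allowed → nullable.

severity, message, name, unit, calibration_id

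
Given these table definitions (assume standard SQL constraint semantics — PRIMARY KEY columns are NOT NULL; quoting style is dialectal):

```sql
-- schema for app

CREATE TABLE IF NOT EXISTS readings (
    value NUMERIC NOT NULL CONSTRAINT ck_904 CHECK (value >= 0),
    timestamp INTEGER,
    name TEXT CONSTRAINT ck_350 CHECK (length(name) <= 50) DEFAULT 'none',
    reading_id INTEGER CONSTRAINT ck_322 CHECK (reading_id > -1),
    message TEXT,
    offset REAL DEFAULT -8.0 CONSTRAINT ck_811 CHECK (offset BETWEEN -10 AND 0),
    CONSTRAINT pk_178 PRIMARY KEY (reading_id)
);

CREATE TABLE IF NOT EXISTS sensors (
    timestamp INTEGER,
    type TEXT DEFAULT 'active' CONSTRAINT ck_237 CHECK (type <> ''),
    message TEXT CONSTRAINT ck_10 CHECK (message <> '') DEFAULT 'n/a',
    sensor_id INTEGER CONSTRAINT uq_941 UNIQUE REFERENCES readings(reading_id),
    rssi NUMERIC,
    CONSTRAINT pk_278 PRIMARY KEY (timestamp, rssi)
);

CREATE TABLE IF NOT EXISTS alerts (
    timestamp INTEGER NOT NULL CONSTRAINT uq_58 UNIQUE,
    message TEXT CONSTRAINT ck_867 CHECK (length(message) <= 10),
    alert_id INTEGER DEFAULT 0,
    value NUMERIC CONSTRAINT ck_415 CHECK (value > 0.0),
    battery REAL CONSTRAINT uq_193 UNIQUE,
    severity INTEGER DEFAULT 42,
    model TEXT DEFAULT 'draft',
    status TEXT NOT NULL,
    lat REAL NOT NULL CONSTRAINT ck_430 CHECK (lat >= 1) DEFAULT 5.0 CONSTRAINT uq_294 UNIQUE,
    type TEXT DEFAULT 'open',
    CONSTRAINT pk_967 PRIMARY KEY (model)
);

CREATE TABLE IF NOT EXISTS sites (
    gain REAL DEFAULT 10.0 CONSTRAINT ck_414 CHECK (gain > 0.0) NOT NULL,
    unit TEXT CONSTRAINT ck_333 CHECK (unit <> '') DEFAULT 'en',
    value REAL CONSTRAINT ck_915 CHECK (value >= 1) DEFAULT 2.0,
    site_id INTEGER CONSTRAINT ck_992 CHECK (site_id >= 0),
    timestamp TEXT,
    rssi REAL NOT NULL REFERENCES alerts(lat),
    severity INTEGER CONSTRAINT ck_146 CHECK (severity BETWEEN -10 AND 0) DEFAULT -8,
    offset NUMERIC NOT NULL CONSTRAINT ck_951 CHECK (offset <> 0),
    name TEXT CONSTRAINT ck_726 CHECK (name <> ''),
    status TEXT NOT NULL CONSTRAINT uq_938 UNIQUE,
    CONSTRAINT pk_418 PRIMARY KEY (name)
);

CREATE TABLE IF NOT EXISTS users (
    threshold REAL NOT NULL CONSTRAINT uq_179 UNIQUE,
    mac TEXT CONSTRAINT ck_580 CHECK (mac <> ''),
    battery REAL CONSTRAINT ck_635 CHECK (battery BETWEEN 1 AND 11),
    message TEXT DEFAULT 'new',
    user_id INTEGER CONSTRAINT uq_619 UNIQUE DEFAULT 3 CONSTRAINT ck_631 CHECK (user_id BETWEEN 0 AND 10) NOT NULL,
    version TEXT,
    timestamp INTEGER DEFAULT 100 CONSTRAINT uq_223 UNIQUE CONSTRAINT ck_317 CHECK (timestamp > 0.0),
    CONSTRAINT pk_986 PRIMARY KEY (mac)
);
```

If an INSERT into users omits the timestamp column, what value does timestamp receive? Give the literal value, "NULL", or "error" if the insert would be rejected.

100

timestamp has an explicit DEFAULT 100.
When the column is omitted from an INSERT, that default is used.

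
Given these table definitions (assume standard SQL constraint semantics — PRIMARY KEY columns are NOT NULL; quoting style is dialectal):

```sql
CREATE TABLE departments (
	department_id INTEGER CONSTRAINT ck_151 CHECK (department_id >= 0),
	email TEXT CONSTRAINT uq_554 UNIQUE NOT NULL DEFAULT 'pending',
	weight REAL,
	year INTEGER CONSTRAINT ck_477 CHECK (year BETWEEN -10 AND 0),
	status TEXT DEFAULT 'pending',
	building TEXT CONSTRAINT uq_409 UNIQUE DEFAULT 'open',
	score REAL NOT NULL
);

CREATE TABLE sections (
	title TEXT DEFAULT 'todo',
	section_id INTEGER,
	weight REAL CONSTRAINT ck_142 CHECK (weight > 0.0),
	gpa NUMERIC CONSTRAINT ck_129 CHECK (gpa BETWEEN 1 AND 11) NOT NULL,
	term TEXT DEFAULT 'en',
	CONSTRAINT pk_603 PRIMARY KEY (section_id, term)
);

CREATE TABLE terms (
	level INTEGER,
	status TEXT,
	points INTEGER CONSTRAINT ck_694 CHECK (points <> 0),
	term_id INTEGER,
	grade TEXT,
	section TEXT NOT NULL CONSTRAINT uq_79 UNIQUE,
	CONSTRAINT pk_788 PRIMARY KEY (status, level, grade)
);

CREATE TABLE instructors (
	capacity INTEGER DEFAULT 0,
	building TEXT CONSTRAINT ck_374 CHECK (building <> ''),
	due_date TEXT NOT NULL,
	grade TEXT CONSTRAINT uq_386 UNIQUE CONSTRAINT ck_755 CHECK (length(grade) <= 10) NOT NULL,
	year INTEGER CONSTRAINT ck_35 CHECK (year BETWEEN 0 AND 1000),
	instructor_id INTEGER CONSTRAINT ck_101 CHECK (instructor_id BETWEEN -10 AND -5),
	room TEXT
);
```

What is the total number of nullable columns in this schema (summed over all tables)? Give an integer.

14

departments: 5 nullable (department_id, weight, year, status, building — PK none and explicit NOT NULL columns excluded).
sections: 2 nullable (title, weight — PK (section_id, term) and explicit NOT NULL columns excluded).
terms: 2 nullable (points, term_id — PK (status, level, grade) and explicit NOT NULL columns excluded).
instructors: 5 nullable (capacity, building, year, instructor_id, room — PK none and explicit NOT NULL columns excluded).
Total: 5 + 2 + 2 + 5 = 14.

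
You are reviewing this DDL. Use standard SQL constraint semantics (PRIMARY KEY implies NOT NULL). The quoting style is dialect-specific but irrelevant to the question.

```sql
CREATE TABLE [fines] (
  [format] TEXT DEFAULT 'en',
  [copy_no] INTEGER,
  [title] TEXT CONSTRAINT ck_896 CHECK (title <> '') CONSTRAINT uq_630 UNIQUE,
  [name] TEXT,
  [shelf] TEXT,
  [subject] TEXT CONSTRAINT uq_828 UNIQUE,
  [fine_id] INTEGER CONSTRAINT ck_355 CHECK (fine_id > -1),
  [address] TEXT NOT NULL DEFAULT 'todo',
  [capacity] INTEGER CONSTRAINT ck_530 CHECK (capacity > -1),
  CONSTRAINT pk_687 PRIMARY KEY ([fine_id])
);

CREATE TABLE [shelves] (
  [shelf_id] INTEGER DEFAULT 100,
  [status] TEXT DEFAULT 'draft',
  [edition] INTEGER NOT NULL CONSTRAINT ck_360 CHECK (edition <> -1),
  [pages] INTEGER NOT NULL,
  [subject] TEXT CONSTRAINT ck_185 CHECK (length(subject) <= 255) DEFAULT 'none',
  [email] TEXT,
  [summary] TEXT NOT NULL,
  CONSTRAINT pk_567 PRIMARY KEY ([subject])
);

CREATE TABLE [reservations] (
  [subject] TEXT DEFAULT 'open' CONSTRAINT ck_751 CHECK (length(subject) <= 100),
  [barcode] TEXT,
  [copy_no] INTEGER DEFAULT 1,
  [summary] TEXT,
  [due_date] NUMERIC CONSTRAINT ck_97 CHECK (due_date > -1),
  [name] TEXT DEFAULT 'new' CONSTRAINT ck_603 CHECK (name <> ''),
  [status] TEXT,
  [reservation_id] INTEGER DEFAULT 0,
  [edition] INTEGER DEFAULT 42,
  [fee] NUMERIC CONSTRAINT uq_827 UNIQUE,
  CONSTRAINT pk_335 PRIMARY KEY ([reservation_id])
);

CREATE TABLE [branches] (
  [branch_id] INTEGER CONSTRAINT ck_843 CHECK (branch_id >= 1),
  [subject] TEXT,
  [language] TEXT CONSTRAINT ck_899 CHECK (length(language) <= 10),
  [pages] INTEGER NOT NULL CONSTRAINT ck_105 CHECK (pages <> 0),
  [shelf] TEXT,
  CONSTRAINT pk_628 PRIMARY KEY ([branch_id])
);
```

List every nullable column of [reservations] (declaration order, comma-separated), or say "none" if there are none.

- subject: CHECK does not forbid NULL (a CHECK constraint passes when its expression is NULL) → nullable.
- barcode: no NOT NULL constraint applies → nullable.
- copy_no: DEFAULT only fills an omitted column; an explicit NULL is still allowed → nullable.
- summary: no NOT NULL constraint applies → nullable.
- due_date: CHECK does not forbid NULL (a CHECK constraint passes when its expression is NULL) → nullable.
- name: CHECK does not forbid NULL (a CHECK constraint passes when its expression is NULL) → nullable.
- status: no NOT NULL constraint applies → nullable.
- reservation_id: part of the PRIMARY KEY, which implies NOT NULL → not nullable.
- edition: DEFAULT only fills an omitted column; an explicit NULL is still allowed → nullable.
- fee: UNIQUE does not imply NOT NULL → nullable.

subject, barcode, copy_no, summary, due_date, name, status, edition, fee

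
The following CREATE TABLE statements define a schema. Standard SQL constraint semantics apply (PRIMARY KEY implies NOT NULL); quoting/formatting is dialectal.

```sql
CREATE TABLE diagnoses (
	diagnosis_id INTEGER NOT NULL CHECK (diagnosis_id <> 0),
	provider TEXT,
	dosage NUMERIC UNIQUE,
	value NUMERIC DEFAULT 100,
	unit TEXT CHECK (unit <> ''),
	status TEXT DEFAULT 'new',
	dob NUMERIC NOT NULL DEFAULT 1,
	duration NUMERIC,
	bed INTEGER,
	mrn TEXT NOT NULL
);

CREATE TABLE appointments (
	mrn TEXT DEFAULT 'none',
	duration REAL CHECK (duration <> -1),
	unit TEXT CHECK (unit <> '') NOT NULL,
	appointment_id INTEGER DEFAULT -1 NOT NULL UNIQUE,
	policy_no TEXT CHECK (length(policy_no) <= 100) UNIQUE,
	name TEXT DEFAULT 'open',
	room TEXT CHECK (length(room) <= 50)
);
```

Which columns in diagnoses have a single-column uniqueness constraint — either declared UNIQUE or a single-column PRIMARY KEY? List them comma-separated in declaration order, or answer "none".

- diagnosis_id: no UNIQUE or single-column PK constraint.
- provider: no UNIQUE or single-column PK constraint.
- dosage: declared UNIQUE → unique.
- value: no UNIQUE or single-column PK constraint.
- unit: no UNIQUE or single-column PK constraint.
- status: no UNIQUE or single-column PK constraint.
- dob: no UNIQUE or single-column PK constraint.
- duration: no UNIQUE or single-column PK constraint.
- bed: no UNIQUE or single-column PK constraint.
- mrn: no UNIQUE or single-column PK constraint.

dosage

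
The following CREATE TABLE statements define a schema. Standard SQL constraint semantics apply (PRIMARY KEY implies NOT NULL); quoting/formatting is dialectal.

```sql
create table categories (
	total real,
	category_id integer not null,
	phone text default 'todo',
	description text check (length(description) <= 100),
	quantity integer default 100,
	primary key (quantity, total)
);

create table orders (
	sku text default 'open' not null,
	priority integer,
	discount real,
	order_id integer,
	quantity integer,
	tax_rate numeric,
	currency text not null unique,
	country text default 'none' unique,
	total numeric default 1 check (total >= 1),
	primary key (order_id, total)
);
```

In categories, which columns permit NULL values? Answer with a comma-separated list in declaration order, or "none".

- total: part of the PRIMARY KEY, which implies NOT NULL → not nullable.
- category_id: declared NOT NULL → not nullable.
- phone: DEFAULT only fills an omitted column; an explicit NULL is still allowed → nullable.
- description: CHECK does not forbid NULL (a CHECK constraint passes when its expression is NULL) → nullable.
- quantity: part of the PRIMARY KEY, which implies NOT NULL → not nullable.

phone, description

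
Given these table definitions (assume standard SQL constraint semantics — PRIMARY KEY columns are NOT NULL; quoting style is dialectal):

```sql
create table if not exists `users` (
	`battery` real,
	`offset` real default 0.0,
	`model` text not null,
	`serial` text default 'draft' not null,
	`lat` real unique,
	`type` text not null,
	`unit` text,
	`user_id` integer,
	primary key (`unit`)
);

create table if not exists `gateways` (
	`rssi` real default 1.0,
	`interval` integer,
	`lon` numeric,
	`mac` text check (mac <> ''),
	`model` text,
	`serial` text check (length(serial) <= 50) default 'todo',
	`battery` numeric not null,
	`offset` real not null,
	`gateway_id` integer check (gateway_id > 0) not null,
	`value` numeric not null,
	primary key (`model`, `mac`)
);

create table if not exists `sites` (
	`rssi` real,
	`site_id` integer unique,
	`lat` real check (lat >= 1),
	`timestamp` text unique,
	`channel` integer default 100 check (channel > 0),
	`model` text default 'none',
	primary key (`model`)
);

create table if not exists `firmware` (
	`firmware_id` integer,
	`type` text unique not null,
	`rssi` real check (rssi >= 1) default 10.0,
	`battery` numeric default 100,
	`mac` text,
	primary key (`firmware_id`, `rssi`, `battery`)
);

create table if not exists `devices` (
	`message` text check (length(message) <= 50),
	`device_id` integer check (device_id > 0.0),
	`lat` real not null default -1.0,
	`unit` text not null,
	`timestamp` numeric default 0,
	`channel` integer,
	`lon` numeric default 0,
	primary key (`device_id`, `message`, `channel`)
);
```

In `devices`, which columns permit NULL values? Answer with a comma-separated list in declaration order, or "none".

timestamp, lon

- message: part of the PRIMARY KEY, which implies NOT NULL → not nullable.
- device_id: part of the PRIMARY KEY, which implies NOT NULL → not nullable.
- lat: declared NOT NULL → not nullable.
- unit: declared NOT NULL → not nullable.
- timestamp: DEFAULT only fills an omitted column; an explicit NULL is still allowed → nullable.
- channel: part of the PRIMARY KEY, which implies NOT NULL → not nullable.
- lon: DEFAULT only fills an omitted column; an explicit NULL is still allowed → nullable.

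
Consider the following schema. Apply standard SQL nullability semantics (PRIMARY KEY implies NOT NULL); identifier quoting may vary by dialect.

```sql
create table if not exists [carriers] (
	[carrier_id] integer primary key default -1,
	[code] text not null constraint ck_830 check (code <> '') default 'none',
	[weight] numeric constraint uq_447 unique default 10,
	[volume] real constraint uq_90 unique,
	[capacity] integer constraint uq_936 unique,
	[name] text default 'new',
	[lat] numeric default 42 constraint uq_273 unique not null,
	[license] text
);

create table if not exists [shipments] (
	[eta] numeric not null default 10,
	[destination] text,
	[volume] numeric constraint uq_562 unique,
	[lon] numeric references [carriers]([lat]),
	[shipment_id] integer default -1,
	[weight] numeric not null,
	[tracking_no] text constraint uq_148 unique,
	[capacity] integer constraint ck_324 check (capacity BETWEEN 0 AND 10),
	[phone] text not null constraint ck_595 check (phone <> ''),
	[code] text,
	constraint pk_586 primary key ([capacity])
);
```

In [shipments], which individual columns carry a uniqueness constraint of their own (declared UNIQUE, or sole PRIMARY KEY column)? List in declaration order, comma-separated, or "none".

volume, tracking_no, capacity

- eta: no UNIQUE or single-column PK constraint.
- destination: no UNIQUE or single-column PK constraint.
- volume: declared UNIQUE → unique.
- lon: no UNIQUE or single-column PK constraint.
- shipment_id: no UNIQUE or single-column PK constraint.
- weight: no UNIQUE or single-column PK constraint.
- tracking_no: declared UNIQUE → unique.
- capacity: single-column PRIMARY KEY → unique.
- phone: no UNIQUE or single-column PK constraint.
- code: no UNIQUE or single-column PK constraint.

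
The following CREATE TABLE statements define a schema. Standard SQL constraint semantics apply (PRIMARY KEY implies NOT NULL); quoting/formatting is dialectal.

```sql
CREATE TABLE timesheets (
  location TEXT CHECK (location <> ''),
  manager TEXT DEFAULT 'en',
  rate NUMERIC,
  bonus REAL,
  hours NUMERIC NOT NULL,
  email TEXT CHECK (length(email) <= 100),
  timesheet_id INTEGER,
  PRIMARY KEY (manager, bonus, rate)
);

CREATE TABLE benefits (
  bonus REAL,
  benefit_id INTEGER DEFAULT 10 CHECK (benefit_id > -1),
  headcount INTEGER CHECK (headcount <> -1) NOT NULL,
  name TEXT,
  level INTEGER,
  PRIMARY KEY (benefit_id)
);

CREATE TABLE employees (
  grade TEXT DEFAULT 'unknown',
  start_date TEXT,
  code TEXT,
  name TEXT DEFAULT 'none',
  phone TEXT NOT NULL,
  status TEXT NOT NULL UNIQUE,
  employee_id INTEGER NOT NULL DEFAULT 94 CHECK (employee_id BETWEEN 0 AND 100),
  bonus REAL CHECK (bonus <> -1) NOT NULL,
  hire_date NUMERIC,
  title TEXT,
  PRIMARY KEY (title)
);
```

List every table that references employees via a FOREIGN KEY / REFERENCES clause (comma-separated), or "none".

none

No REFERENCES clause anywhere in the schema names employees.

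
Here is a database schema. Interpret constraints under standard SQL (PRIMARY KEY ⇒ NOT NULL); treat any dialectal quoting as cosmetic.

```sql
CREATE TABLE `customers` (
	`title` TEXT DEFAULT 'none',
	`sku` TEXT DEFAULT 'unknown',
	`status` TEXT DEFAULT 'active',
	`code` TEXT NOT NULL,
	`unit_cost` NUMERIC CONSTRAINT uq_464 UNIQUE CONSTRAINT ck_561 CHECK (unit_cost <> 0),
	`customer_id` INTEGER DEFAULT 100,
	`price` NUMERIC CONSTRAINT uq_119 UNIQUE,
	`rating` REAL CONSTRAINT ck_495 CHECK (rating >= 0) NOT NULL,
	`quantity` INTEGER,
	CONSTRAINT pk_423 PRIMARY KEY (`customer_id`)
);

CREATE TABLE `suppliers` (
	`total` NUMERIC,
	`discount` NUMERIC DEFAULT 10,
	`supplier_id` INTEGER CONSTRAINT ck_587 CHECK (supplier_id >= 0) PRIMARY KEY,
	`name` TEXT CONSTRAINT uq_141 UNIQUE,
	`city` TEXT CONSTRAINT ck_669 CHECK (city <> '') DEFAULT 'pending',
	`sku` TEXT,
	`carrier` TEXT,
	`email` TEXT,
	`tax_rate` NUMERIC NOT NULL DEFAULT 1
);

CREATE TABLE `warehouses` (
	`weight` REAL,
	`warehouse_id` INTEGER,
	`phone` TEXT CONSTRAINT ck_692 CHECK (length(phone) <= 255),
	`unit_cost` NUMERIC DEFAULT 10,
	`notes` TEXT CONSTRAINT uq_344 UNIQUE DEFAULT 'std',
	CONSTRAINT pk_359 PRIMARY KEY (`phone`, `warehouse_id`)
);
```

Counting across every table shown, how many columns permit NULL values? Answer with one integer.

customers: 6 nullable (title, sku, status, unit_cost, price, quantity — PK (customer_id) and explicit NOT NULL columns excluded).
suppliers: 7 nullable (total, discount, name, city, sku, carrier, email — PK (supplier_id) and explicit NOT NULL columns excluded).
warehouses: 3 nullable (weight, unit_cost, notes — PK (phone, warehouse_id) and explicit NOT NULL columns excluded).
Total: 6 + 7 + 3 = 16.

16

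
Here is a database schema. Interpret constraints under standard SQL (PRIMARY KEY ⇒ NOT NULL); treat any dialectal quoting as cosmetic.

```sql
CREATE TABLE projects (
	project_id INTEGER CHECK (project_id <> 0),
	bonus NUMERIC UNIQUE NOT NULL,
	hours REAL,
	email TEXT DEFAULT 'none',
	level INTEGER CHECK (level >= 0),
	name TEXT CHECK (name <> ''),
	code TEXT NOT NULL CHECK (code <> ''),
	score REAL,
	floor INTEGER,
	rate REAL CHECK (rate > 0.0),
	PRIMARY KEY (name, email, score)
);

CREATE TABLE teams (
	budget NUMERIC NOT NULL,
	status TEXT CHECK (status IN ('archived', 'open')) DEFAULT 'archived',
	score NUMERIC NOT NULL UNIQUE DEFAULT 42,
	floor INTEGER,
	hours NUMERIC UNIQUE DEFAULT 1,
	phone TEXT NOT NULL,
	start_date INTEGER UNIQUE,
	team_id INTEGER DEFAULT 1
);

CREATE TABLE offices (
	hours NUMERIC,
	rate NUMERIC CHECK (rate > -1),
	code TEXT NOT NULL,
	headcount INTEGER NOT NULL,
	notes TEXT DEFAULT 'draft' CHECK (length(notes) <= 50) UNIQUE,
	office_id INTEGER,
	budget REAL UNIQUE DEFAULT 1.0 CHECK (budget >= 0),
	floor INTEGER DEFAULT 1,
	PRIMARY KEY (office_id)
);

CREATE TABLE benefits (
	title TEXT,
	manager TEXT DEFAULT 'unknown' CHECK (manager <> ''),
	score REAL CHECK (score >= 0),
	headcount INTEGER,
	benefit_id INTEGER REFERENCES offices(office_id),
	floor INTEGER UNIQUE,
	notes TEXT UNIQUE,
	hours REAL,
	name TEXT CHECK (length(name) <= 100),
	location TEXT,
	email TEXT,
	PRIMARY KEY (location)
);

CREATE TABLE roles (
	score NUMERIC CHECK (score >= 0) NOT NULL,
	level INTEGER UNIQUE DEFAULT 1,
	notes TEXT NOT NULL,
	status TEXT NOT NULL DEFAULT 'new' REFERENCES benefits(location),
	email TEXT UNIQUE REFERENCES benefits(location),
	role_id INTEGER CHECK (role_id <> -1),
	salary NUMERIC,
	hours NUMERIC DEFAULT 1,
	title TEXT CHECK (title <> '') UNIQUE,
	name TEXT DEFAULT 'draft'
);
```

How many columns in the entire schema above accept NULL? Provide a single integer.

32

projects: 5 nullable (project_id, hours, level, floor, rate — PK (name, email, score) and explicit NOT NULL columns excluded).
teams: 5 nullable (status, floor, hours, start_date, team_id — PK none and explicit NOT NULL columns excluded).
offices: 5 nullable (hours, rate, notes, budget, floor — PK (office_id) and explicit NOT NULL columns excluded).
benefits: 10 nullable (title, manager, score, headcount, benefit_id, floor, notes, hours, name, email — PK (location) and explicit NOT NULL columns excluded).
roles: 7 nullable (level, email, role_id, salary, hours, title, name — PK none and explicit NOT NULL columns excluded).
Total: 5 + 5 + 5 + 10 + 7 = 32.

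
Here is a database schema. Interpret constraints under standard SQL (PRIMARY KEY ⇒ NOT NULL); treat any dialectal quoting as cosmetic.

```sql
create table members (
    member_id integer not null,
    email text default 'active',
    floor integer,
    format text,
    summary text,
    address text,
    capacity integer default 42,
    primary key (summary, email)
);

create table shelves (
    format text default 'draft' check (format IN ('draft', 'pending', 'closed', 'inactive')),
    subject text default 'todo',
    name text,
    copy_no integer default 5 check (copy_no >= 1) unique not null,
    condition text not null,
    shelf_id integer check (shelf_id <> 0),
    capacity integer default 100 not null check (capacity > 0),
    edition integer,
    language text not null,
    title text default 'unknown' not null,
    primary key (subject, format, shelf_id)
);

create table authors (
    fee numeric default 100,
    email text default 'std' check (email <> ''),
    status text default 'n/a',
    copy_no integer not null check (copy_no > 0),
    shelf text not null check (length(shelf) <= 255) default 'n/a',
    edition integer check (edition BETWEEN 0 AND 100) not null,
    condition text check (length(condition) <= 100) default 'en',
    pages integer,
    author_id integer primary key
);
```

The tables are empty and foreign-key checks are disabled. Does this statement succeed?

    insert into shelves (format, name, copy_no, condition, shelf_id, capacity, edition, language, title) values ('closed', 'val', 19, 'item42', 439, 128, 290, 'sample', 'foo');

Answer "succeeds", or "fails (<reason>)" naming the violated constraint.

NOT NULL columns: capacity is supplied; condition is supplied; copy_no is supplied; format is supplied; language is supplied; shelf_id is supplied; subject defaults to 'todo'; title is supplied.
CHECK constraints: 'closed' satisfies (format IN ('draft', 'pending', 'closed', 'inactive')); 19 satisfies (copy_no >= 1); 439 satisfies (shelf_id <> 0); 128 satisfies (capacity > 0).
No constraint is violated.

succeeds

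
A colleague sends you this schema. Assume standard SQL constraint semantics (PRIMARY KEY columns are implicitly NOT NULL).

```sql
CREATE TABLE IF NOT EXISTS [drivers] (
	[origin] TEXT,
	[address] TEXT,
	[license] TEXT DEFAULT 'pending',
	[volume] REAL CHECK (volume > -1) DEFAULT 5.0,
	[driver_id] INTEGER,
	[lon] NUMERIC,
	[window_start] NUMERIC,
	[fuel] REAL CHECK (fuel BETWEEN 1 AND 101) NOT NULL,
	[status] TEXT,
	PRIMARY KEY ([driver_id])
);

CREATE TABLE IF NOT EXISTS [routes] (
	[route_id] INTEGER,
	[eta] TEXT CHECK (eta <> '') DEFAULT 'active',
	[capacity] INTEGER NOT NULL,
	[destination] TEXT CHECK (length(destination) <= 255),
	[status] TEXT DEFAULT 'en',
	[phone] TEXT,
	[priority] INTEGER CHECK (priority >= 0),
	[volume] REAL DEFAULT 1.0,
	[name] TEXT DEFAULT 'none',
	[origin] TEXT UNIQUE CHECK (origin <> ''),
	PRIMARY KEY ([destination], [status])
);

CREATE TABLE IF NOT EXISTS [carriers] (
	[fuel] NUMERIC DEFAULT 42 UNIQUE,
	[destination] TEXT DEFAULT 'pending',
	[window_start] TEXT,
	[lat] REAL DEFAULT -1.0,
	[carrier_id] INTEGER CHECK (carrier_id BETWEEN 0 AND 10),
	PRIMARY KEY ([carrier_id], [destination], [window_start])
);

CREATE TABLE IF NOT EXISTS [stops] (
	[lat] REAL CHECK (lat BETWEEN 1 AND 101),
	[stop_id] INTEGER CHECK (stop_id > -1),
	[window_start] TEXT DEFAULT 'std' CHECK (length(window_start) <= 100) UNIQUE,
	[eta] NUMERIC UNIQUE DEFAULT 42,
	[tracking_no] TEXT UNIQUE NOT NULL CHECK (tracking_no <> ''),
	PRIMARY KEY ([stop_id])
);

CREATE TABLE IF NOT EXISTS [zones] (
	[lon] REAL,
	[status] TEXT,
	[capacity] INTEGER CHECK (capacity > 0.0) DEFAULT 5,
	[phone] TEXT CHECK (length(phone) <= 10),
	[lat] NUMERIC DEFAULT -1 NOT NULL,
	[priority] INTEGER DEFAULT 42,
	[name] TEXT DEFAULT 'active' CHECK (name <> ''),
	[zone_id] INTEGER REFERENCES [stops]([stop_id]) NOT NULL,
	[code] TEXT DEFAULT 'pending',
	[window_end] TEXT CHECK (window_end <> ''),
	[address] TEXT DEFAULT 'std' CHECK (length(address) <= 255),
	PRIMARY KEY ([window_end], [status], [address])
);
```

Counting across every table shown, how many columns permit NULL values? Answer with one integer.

25

drivers: 7 nullable (origin, address, license, volume, lon, window_start, status — PK (driver_id) and explicit NOT NULL columns excluded).
routes: 7 nullable (route_id, eta, phone, priority, volume, name, origin — PK (destination, status) and explicit NOT NULL columns excluded).
carriers: 2 nullable (fuel, lat — PK (carrier_id, destination, window_start) and explicit NOT NULL columns excluded).
stops: 3 nullable (lat, window_start, eta — PK (stop_id) and explicit NOT NULL columns excluded).
zones: 6 nullable (lon, capacity, phone, priority, name, code — PK (window_end, status, address) and explicit NOT NULL columns excluded).
Total: 7 + 7 + 2 + 3 + 6 = 25.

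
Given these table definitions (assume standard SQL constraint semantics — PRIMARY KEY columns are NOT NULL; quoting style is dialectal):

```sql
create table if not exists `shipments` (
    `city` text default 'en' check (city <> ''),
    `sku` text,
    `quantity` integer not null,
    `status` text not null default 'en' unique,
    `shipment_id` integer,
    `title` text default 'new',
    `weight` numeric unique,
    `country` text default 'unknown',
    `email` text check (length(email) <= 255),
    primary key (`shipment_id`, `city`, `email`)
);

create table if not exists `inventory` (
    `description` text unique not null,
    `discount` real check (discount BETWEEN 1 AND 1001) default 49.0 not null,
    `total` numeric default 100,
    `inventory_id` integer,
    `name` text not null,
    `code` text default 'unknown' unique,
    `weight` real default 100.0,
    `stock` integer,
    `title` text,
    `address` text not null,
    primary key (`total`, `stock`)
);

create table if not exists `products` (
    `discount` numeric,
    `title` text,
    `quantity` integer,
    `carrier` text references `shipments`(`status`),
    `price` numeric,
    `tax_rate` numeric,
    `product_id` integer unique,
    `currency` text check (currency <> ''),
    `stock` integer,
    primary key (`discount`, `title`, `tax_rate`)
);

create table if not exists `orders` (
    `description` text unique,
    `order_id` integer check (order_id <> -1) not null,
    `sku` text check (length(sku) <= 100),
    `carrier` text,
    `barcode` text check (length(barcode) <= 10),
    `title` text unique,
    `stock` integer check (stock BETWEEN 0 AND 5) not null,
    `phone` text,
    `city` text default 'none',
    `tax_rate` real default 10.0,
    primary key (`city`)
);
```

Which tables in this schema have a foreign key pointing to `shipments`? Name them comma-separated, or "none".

products

- products.carrier references shipments(status).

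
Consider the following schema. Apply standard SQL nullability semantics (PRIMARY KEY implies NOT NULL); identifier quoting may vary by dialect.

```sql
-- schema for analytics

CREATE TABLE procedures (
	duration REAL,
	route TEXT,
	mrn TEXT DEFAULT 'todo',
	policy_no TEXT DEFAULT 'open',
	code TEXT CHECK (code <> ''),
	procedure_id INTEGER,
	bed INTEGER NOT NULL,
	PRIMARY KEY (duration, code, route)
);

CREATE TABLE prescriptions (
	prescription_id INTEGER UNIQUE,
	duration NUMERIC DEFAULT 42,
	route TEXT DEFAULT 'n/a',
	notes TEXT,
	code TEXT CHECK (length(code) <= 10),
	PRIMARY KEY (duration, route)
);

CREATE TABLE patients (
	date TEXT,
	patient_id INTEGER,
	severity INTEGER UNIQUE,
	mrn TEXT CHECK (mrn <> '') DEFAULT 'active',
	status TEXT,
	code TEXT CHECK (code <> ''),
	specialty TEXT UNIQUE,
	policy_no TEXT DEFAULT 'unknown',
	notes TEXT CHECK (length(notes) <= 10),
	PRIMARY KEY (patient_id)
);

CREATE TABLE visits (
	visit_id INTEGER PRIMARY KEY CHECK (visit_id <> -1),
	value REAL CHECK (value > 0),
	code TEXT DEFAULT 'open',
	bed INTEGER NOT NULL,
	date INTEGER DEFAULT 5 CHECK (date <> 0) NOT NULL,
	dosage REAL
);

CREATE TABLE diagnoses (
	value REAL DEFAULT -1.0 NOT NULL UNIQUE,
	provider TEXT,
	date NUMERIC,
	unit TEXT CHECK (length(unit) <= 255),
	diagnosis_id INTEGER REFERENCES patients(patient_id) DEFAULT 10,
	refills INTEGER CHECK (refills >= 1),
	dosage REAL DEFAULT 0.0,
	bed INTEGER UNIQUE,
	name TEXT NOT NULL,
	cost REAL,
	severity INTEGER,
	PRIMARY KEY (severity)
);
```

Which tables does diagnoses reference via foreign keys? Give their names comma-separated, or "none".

patients

- diagnosis_id REFERENCES patients(patient_id).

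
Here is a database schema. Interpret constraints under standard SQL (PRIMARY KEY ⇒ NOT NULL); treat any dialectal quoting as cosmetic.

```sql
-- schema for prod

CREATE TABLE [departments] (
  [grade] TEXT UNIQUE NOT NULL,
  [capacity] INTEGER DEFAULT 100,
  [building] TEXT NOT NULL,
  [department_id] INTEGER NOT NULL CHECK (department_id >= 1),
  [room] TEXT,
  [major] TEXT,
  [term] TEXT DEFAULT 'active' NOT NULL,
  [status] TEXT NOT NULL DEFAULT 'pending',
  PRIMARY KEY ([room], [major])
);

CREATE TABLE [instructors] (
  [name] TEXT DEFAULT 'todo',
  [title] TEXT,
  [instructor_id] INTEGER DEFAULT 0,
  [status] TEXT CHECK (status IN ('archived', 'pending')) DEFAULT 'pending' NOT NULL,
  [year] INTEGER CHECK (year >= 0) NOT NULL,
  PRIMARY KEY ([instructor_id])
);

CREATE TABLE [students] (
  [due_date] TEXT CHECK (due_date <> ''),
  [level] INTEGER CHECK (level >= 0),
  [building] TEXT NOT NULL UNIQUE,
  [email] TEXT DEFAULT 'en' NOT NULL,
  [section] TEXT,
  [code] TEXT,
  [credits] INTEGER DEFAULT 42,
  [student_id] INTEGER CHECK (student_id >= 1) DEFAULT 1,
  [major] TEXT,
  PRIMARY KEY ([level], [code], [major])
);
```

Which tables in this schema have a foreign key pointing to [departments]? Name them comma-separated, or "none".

none

No REFERENCES clause anywhere in the schema names departments.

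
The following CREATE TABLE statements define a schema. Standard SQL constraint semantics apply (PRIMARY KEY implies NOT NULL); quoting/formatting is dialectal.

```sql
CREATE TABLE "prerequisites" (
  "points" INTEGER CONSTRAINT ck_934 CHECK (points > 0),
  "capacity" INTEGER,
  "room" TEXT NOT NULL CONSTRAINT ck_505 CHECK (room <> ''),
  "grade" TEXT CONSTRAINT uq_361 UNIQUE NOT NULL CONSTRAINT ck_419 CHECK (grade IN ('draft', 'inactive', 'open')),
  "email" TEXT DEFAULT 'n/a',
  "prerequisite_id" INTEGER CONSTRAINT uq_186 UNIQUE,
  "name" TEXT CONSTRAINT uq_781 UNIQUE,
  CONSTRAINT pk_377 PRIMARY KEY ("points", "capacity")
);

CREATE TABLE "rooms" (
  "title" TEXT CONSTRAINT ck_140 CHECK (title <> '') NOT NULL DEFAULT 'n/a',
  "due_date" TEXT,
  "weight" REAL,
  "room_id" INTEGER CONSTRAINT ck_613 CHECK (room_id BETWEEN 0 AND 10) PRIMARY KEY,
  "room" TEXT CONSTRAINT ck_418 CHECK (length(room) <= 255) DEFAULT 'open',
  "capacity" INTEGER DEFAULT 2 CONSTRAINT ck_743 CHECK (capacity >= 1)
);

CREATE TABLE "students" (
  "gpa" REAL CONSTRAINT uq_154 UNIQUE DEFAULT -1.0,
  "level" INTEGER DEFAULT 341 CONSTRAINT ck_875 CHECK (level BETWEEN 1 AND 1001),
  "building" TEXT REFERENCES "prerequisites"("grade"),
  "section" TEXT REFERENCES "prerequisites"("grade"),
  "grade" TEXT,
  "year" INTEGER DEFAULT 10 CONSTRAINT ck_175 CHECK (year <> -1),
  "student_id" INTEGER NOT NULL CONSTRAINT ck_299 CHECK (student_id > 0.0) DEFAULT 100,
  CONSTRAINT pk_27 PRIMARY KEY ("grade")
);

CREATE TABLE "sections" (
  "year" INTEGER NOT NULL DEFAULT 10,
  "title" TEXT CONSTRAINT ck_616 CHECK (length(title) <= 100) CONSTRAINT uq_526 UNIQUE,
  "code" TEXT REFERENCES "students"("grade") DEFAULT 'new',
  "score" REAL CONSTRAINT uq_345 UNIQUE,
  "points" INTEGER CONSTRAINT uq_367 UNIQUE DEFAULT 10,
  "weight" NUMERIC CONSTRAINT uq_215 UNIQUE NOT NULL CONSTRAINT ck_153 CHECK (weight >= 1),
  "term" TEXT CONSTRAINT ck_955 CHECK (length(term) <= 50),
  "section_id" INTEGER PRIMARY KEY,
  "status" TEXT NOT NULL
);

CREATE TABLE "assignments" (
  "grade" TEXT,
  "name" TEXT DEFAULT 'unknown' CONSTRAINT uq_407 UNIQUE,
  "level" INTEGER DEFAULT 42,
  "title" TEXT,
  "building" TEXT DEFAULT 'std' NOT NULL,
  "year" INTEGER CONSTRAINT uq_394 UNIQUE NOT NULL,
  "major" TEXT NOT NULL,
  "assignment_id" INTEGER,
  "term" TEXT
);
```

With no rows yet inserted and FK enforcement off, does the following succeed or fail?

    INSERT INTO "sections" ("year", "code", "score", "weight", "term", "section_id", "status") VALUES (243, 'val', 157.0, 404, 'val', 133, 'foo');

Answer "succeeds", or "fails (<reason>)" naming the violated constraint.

succeeds

NOT NULL columns: section_id is supplied; status is supplied; weight is supplied; year is supplied.
CHECK constraints: 404 satisfies (weight >= 1); 'val' satisfies (length(term) <= 50).
No constraint is violated.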